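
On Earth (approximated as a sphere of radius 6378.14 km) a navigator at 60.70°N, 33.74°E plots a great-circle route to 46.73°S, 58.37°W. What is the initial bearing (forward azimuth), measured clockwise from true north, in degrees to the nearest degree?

Δλ = -92.110° = -1.6076 rad.
y = sin Δλ · cos φ₂ = (-0.9993)(0.6854) = -0.6850
x = cos φ₁ sin φ₂ − sin φ₁ cos φ₂ cos Δλ = (0.4894)(-0.7281) − (0.8721)(0.6854)(-0.0368) = -0.3343
θ = atan2(y, x) = -116.02°; adding 360° gives 244°.

244°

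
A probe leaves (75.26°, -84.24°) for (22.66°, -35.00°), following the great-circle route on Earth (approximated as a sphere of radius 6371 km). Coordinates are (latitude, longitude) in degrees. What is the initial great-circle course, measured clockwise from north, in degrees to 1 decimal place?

124.7°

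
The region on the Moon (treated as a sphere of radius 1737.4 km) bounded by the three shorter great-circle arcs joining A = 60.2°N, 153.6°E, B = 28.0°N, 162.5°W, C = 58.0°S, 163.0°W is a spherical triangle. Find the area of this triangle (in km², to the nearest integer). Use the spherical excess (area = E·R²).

1634170 km²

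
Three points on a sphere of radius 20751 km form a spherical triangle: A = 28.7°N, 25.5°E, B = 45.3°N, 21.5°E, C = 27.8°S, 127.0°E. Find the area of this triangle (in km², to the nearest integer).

182503048 km²

Side lengths (central angles): a = 2.0918, b = 1.9591, c = 0.2949 rad; semiperimeter s = 2.1730.
By l'Huilier's theorem, tan(E/4) = √[tan(s/2) tan((s−a)/2) tan((s−b)/2) tan((s−c)/2)], giving spherical excess E = 0.4238 rad.
Area = E·R² = 0.4238 × (20751)² ≈ 182503048 km².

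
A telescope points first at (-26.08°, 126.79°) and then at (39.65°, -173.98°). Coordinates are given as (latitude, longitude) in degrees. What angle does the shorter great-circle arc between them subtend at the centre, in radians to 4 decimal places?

Let φ₁ = -0.4552 rad, φ₂ = 0.6920 rad, and Δλ = 1.0338 rad.
cos c = sin φ₁ sin φ₂ + cos φ₁ cos φ₂ cos Δλ = (-0.4396)(0.6381) + (0.8982)(0.7700)(0.5116) = 0.07327,
so c = arccos(0.07327) = 1.49746 rad.
So the angular separation is 1.4975 rad.

1.4975 rad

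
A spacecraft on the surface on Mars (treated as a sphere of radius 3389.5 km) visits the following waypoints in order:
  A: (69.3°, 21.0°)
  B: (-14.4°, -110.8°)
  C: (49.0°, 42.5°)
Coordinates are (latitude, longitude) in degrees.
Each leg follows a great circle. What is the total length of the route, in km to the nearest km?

15174 km

Leg A→B: central angle 2.0497 rad, distance 6947.6 km.
Leg B→C: central angle 2.4270 rad, distance 8226.4 km.
Total: 6947.6 + 8226.4 ≈ 15174 km.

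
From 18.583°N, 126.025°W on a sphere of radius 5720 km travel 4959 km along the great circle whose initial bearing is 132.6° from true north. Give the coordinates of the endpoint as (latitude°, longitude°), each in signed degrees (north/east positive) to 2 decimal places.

-16.43°, -90.22°

Angular distance δ = d/R = 4959/5720 = 0.86696 rad; initial bearing θ = 2.3143 rad.
sin φ₂ = sin φ₁ cos δ + cos φ₁ sin δ cos θ = (0.3187)(0.6471) + (0.9479)(0.7624)(-0.6769) = -0.2829, so φ₂ = -16.43°.
Δλ = atan2(sin θ sin δ cos φ₁, cos δ − sin φ₁ sin φ₂) = atan2(0.5319, 0.7373) = 35.808°.
λ₂ = -126.025° + 35.808° = -90.22°.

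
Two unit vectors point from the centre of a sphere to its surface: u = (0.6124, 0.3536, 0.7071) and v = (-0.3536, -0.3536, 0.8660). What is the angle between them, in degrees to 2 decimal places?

u·v = 0.2708; |u| = 1.0000, |v| = 1.0000.
cos θ = (u·v)/(|u||v|) = 0.2708, so θ = 74.29°.

74.29°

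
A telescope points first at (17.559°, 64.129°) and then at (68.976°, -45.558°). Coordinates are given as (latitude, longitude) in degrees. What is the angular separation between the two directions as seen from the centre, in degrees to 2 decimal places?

Let φ₁ = 0.3065 rad, φ₂ = 1.2039 rad, and Δλ = -1.9144 rad.
Haversine: a = sin²(Δφ/2) + cos φ₁ cos φ₂ sin²(Δλ/2) = 0.1882 + (0.9534)(0.3588)(0.6684) = 0.41681.
Central angle c = 2·arcsin(√a) = 1.40364 rad.
So the angular separation is 80.42°.

80.42°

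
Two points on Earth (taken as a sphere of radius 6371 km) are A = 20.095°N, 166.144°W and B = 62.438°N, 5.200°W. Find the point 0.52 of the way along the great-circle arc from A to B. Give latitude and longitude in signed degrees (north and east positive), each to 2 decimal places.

The central angle between A and B is δ = 1.6771 rad.
With f = 0.52, the slerp weights are sin((1−f)δ)/sin δ = 0.7249 and sin(fδ)/sin δ = 0.7700.
Weighted sum of the unit vectors: (0.7249)·(-0.9118,-0.2249,0.3436) + (0.7700)·(0.4608,-0.0419,0.8865) = (-0.3062, -0.1953, 0.9317).
Converting back: φ = atan2(z, √(x²+y²)) = 68.70°, λ = atan2(y, x) = -147.46°.

68.70°, -147.46°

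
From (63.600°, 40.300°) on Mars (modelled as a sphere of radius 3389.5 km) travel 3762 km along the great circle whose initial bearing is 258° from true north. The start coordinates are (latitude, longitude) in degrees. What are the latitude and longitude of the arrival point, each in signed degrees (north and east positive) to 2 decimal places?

18.40°, -27.11°

Angular distance δ = d/R = 3762/3389.5 = 1.10990 rad; initial bearing θ = 4.5029 rad.
sin φ₂ = sin φ₁ cos δ + cos φ₁ sin δ cos θ = (0.8957)(0.4448) + (0.4446)(0.8957)(-0.2079) = 0.3156, so φ₂ = 18.40°.
Δλ = atan2(sin θ sin δ cos φ₁, cos δ − sin φ₁ sin φ₂) = atan2(-0.3895, 0.1621) = -67.407°.
λ₂ = 40.300° − 67.407° = -27.11°.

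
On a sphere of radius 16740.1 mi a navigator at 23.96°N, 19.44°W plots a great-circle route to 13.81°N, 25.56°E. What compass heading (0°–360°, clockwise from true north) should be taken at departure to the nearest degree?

95°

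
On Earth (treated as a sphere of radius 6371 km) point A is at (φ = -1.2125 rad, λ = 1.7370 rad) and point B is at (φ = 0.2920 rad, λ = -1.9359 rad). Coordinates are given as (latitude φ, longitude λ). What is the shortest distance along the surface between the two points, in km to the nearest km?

Let φ₁ = -1.2125 rad, φ₂ = 0.2920 rad, and Δλ = 2.6103 rad.
cos c = sin φ₁ sin φ₂ + cos φ₁ cos φ₂ cos Δλ = (-0.9365)(0.2879) + (0.3507)(0.9577)(-0.8621) = -0.55913,
so c = arccos(-0.55913) = 2.16413 rad.
Distance = R·c = 6371 × 2.1641 ≈ 13788 km.

13788 km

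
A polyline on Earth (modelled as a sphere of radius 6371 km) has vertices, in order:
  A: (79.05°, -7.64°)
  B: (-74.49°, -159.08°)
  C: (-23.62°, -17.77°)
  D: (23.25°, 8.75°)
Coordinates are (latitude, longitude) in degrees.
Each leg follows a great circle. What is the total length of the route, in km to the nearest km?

33848 km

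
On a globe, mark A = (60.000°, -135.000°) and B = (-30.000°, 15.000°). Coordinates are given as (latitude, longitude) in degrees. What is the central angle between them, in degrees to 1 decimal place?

143.9°

Let φ₁ = 1.0472 rad, φ₂ = -0.5236 rad, and Δλ = 2.6180 rad.
Haversine: a = sin²(Δφ/2) + cos φ₁ cos φ₂ sin²(Δλ/2) = 0.5000 + (0.5000)(0.8660)(0.9330) = 0.90401.
Central angle c = 2·arcsin(√a) = 2.51157 rad.
So the angular separation is 143.9°.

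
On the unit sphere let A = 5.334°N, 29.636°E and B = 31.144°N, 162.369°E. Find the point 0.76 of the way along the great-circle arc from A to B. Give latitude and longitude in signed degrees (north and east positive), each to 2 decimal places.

Central angle δ = 2.1296 rad. Interpolating on the sphere with fraction f = 0.76:
P = [sin((1−f)δ)·A + sin(fδ)·B] / sin δ = 0.5769·A + 1.1781·B in Cartesian coordinates,
giving P = (-0.4616, 0.5894, 0.6629), i.e. latitude 41.52°, longitude 128.07°.

41.52°, 128.07°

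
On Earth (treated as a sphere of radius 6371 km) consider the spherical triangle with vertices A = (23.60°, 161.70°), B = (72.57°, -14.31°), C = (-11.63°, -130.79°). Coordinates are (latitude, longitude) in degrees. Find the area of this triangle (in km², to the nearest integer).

Side lengths (central angles): a = 1.8999, b = 1.3051, c = 1.4624 rad; semiperimeter s = 2.3337.
By l'Huilier's theorem, tan(E/4) = √[tan(s/2) tan((s−a)/2) tan((s−b)/2) tan((s−c)/2)], giving spherical excess E = 1.4112 rad.
Area = E·R² = 1.4112 × (6371)² ≈ 57281165 km².

57281165 km²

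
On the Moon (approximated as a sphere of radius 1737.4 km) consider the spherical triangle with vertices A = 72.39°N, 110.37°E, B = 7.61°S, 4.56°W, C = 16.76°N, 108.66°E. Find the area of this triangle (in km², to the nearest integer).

4203204 km²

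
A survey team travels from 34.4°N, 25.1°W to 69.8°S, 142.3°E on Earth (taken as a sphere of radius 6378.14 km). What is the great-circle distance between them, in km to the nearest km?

16022 km

In radians: φ₁ = 0.6004, φ₂ = -1.2182, Δλ = 167.400° = 2.9217 rad.
cos c = sin φ₁ sin φ₂ + cos φ₁ cos φ₂ cos Δλ = (0.5650)(-0.9385) + (0.8251)(0.3453)(-0.9759) = -0.80827,
so c = arccos(-0.80827) = 2.51200 rad.
Distance = R·c = 6378.14 × 2.5120 ≈ 16022 km.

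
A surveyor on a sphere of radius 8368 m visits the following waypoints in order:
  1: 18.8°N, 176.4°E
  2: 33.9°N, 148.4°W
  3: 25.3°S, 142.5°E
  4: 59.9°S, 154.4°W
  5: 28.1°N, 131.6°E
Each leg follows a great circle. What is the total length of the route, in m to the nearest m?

Leg 1→2: central angle 0.6062 rad, distance 5073.0 m.
Leg 2→3: central angle 1.5415 rad, distance 12898.9 m.
Leg 3→4: central angle 0.9584 rad, distance 8019.5 m.
Leg 4→5: central angle 1.8604 rad, distance 15567.7 m.
Total: 5073.0 + 12898.9 + 8019.5 + 15567.7 ≈ 41559 m.

41559 m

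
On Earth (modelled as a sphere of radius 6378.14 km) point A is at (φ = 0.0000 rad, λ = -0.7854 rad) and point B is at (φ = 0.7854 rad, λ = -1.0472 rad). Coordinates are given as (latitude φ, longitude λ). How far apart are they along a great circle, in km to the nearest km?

Let φ₁ = 0.0000 rad, φ₂ = 0.7854 rad, and Δλ = -0.2618 rad.
cos c = sin φ₁ sin φ₂ + cos φ₁ cos φ₂ cos Δλ = (0.0000)(0.7071) + (1.0000)(0.7071)(0.9659) = 0.68301,
so c = arccos(0.68301) = 0.81892 rad.
Distance = R·c = 6378.14 × 0.8189 ≈ 5223 km.

5223 km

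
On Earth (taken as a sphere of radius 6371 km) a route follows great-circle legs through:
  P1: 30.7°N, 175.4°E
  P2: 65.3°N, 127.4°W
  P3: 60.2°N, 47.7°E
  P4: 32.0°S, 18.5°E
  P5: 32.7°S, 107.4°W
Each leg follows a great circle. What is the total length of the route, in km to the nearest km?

32929 km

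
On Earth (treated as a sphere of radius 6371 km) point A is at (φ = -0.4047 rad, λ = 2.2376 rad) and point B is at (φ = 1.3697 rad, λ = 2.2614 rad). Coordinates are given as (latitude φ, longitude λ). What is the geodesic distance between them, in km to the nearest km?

11305 km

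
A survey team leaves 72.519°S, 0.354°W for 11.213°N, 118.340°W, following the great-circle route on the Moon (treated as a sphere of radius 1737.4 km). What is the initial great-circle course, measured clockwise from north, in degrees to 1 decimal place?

Δλ = -117.986° = -2.0592 rad.
y = sin Δλ · cos φ₂ = (-0.8831)(0.9809) = -0.8662
x = cos φ₁ sin φ₂ − sin φ₁ cos φ₂ cos Δλ = (0.3004)(0.1945) − (-0.9538)(0.9809)(-0.4693) = -0.3806
θ = atan2(y, x) = -113.72°; adding 360° gives 246.3°.

246.3°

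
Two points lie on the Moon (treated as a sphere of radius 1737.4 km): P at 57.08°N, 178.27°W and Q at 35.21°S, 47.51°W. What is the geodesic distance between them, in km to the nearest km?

Let φ₁ = 0.9962 rad, φ₂ = -0.6145 rad, and Δλ = 2.2822 rad.
Haversine: a = sin²(Δφ/2) + cos φ₁ cos φ₂ sin²(Δλ/2) = 0.5200 + (0.5435)(0.8170)(0.8264) = 0.88695.
Central angle c = 2·arcsin(√a) = 2.45578 rad.
Distance = R·c = 1737.4 × 2.4558 ≈ 4267 km.

4267 km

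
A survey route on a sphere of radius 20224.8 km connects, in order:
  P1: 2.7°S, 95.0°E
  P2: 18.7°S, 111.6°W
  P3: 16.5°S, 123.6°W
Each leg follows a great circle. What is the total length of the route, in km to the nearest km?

Leg P1→P2: central angle 2.5515 rad, distance 51604.3 km.
Leg P2→P3: central angle 0.2032 rad, distance 4110.6 km.
Total: 51604.3 + 4110.6 ≈ 55715 km.

55715 km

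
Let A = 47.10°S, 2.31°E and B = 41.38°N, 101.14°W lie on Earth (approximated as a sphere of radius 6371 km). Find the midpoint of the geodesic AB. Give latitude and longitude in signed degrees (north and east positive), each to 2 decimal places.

-4.60°, -52.94°

Central angle δ = 2.2181 rad. Interpolating on the sphere with fraction f = 0.5:
P = [sin((1−f)δ)·A + sin(fδ)·B] / sin δ = 1.1223·A + 1.1223·B in Cartesian coordinates,
giving P = (0.6007, -0.7955, -0.0802), i.e. latitude -4.60°, longitude -52.94°.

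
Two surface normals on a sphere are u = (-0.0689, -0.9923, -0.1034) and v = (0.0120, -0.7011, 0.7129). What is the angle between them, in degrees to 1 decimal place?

u·v = 0.6212; |u| = 1.0000, |v| = 1.0000.
cos θ = (u·v)/(|u||v|) = 0.6212, so θ = 51.6°.

51.6°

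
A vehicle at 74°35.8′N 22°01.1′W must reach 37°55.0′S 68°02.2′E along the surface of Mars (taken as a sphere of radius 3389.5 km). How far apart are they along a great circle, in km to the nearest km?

7474 km

In radians: φ₁ = 1.3020, φ₂ = -0.6618, Δλ = 90.055° = 1.5718 rad.
cos c = sin φ₁ sin φ₂ + cos φ₁ cos φ₂ cos Δλ = (0.9641)(-0.6145) + (0.2656)(0.7889)(-0.0010) = -0.59264,
so c = arccos(-0.59264) = 2.20513 rad.
Distance = R·c = 3389.5 × 2.2051 ≈ 7474 km.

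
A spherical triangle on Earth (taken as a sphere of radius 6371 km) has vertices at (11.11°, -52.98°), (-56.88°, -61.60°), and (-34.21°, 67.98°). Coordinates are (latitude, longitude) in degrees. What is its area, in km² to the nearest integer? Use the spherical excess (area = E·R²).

Side lengths (central angles): a = 1.3868, b = 2.1244, c = 1.1932 rad; semiperimeter s = 2.3522.
By l'Huilier's theorem, tan(E/4) = √[tan(s/2) tan((s−a)/2) tan((s−b)/2) tan((s−c)/2)], giving spherical excess E = 1.1910 rad.
Area = E·R² = 1.1910 × (6371)² ≈ 48342458 km².

48342458 km²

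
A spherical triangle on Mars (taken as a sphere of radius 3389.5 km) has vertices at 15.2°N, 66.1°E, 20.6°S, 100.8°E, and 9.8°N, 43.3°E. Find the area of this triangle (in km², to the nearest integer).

1876069 km²

Side lengths (central angles): a = 1.1200, b = 0.3995, c = 0.8627 rad; semiperimeter s = 1.1911.
By l'Huilier's theorem, tan(E/4) = √[tan(s/2) tan((s−a)/2) tan((s−b)/2) tan((s−c)/2)], giving spherical excess E = 0.1633 rad.
Area = E·R² = 0.1633 × (3389.5)² ≈ 1876069 km².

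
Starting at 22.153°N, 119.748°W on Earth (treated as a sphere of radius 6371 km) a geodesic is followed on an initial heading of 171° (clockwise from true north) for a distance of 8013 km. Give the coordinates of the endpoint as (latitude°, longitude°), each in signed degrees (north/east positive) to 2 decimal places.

-48.95°, -106.65°

Angular distance δ = d/R = 8013/6371 = 1.25773 rad; initial bearing θ = 2.9845 rad.
sin φ₂ = sin φ₁ cos δ + cos φ₁ sin δ cos θ = (0.3771)(0.3080) + (0.9262)(0.9514)(-0.9877) = -0.7542, so φ₂ = -48.95°.
Δλ = atan2(sin θ sin δ cos φ₁, cos δ − sin φ₁ sin φ₂) = atan2(0.1378, 0.5924) = 13.100°.
λ₂ = -119.748° + 13.100° = -106.65°.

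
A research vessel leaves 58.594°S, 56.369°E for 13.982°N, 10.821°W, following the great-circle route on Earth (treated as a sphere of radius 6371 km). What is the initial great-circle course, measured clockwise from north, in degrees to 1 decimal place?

296.6°

With φ₁ = -1.0227, φ₂ = 0.2440, Δλ = -1.1727 rad, the forward-azimuth formula gives
θ = atan2( sin Δλ cos φ₂ , cos φ₁ sin φ₂ − sin φ₁ cos φ₂ cos Δλ ) = atan2(-0.8945, 0.4470) = -63.45°.
Adding 360° brings this into [0°, 360°): 296.6°.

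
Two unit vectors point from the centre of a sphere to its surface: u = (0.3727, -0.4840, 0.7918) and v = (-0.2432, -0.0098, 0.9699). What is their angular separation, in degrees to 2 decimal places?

u·v = 0.6821; |u| = 1.0001, |v| = 1.0000.
cos θ = (u·v)/(|u||v|) = 0.6821, so θ = 47.00°.

47.00°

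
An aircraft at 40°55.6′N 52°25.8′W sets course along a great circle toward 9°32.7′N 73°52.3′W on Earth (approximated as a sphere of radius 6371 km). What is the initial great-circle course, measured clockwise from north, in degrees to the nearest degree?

217°

Δλ = -21.442° = -0.3742 rad.
y = sin Δλ · cos φ₂ = (-0.3656)(0.9862) = -0.3605
x = cos φ₁ sin φ₂ − sin φ₁ cos φ₂ cos Δλ = (0.7555)(0.1658) − (0.6551)(0.9862)(0.9308) = -0.4760
θ = atan2(y, x) = -142.86°; adding 360° gives 217°.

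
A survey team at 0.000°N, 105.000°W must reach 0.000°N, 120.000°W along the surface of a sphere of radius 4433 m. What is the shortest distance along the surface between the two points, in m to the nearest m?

1161 m

With latitudes φ₁ = 0.000°, φ₂ = 0.000° and longitude difference Δλ = -15.000°:
Haversine: a = sin²(Δφ/2) + cos φ₁ cos φ₂ sin²(Δλ/2) = 0.0000 + (1.0000)(1.0000)(0.0170) = 0.01704.
Central angle c = 2·arcsin(√a) = 0.26180 rad.
Distance = R·c = 4433 × 0.2618 ≈ 1161 m.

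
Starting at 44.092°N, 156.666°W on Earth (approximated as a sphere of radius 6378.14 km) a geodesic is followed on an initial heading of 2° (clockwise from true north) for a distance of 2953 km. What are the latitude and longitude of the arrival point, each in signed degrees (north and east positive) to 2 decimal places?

70.59°, -153.98°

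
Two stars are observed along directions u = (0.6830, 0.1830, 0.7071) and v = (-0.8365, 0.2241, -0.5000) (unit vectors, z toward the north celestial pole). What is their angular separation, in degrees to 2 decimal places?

152.12°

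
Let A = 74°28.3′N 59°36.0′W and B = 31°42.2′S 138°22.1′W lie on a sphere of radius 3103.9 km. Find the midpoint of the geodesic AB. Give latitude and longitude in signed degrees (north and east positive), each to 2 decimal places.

24.97°, -122.15°

The central angle between A and B is δ = 2.0510 rad.
With f = 0.5, the slerp weights are sin((1−f)δ)/sin δ = 0.9640 and sin(fδ)/sin δ = 0.9640.
Weighted sum of the unit vectors: (0.9640)·(0.1355,-0.2309,0.9635) + (0.9640)·(-0.6359,-0.5652,-0.5255) = (-0.4824, -0.7675, 0.4222).
Converting back: φ = atan2(z, √(x²+y²)) = 24.97°, λ = atan2(y, x) = -122.15°.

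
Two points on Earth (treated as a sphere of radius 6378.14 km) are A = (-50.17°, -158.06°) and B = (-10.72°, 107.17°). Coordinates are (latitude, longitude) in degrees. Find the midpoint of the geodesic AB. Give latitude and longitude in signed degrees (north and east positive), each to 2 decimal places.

-40.24°, 141.65°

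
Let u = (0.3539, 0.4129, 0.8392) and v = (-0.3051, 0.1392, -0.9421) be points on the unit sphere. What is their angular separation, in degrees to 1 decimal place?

147.3°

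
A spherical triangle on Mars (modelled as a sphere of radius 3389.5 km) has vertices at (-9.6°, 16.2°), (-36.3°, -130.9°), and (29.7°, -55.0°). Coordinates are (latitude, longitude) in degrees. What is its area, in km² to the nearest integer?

Side lengths (central angles): a = 1.6939, b = 1.3762, c = 2.1754 rad; semiperimeter s = 2.6228.
By l'Huilier's theorem, tan(E/4) = √[tan(s/2) tan((s−a)/2) tan((s−b)/2) tan((s−c)/2)], giving spherical excess E = 2.0285 rad.
Area = E·R² = 2.0285 × (3389.5)² ≈ 23304414 km².

23304414 km²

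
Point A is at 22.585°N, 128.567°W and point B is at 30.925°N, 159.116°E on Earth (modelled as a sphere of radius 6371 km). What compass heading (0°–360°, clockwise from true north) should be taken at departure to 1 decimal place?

294.6°

With φ₁ = 0.3942, φ₂ = 0.5397, Δλ = -1.2622 rad, the forward-azimuth formula gives
θ = atan2( sin Δλ cos φ₂ , cos φ₁ sin φ₂ − sin φ₁ cos φ₂ cos Δλ ) = atan2(-0.8173, 0.3744) = -65.39°.
Adding 360° brings this into [0°, 360°): 294.6°.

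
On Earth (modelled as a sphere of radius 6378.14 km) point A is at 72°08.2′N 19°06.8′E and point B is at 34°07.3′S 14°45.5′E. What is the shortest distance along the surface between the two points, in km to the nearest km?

11834 km

Let φ₁ = 1.2590 rad, φ₂ = -0.5955 rad, and Δλ = -0.0760 rad.
cos c = sin φ₁ sin φ₂ + cos φ₁ cos φ₂ cos Δλ = (0.9518)(-0.5610) + (0.3067)(0.8278)(0.9971) = -0.28070,
so c = arccos(-0.28070) = 1.85532 rad.
Distance = R·c = 6378.14 × 1.8553 ≈ 11834 km.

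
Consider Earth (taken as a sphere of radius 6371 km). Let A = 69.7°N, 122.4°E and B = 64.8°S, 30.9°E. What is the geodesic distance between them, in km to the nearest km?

With latitudes φ₁ = 69.700°, φ₂ = -64.800° and longitude difference Δλ = -91.500°:
cos c = sin φ₁ sin φ₂ + cos φ₁ cos φ₂ cos Δλ = (0.9379)(-0.9048) + (0.3469)(0.4258)(-0.0262) = -0.85249,
so c = arccos(-0.85249) = 2.59153 rad.
Distance = R·c = 6371 × 2.5915 ≈ 16511 km.

16511 km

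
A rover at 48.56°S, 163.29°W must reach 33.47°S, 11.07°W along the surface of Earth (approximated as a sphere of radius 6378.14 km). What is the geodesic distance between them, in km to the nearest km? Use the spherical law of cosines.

With latitudes φ₁ = -48.560°, φ₂ = -33.470° and longitude difference Δλ = 152.220°:
cos c = sin φ₁ sin φ₂ + cos φ₁ cos φ₂ cos Δλ = (-0.7496)(-0.5515) + (0.6618)(0.8342)(-0.8847) = -0.07502,
so c = arccos(-0.07502) = 1.64589 rad.
Distance = R·c = 6378.14 × 1.6459 ≈ 10498 km.

10498 km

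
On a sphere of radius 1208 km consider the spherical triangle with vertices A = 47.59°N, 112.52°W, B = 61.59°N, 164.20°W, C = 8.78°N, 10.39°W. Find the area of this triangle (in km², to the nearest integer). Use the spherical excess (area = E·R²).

Side lengths (central angles): a = 1.8626, b = 1.5982, c = 0.5579 rad; semiperimeter s = 2.0093.
By l'Huilier's theorem, tan(E/4) = √[tan(s/2) tan((s−a)/2) tan((s−b)/2) tan((s−c)/2)], giving spherical excess E = 0.5810 rad.
Area = E·R² = 0.5810 × (1208)² ≈ 847771 km².

847771 km²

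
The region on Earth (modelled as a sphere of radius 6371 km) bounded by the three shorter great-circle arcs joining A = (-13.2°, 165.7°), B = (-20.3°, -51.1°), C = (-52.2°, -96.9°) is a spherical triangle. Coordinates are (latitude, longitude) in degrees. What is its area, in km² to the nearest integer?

9525153 km²

Side lengths (central angles): a = 0.8300, b = 1.4670, c = 2.2809 rad; semiperimeter s = 2.2890.
By l'Huilier's theorem, tan(E/4) = √[tan(s/2) tan((s−a)/2) tan((s−b)/2) tan((s−c)/2)], giving spherical excess E = 0.2347 rad.
Area = E·R² = 0.2347 × (6371)² ≈ 9525153 km².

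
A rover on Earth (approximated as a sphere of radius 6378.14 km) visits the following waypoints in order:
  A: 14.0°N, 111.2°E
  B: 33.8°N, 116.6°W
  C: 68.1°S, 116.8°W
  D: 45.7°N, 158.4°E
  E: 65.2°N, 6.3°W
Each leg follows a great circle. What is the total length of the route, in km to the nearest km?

Leg A→B: central angle 1.9900 rad, distance 12692.5 km.
Leg B→C: central angle 1.7785 rad, distance 11343.5 km.
Leg C→D: central angle 2.2659 rad, distance 14452.0 km.
Leg D→E: central angle 1.1949 rad, distance 7621.1 km.
Total: 12692.5 + 11343.5 + 14452.0 + 7621.1 ≈ 46109 km.

46109 km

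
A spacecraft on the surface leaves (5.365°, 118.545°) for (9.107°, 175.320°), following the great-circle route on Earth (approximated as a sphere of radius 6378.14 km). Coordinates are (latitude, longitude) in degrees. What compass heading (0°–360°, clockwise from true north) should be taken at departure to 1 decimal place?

82.6°

Δλ = 56.775° = 0.9909 rad.
y = sin Δλ · cos φ₂ = (0.8365)(0.9874) = 0.8260
x = cos φ₁ sin φ₂ − sin φ₁ cos φ₂ cos Δλ = (0.9956)(0.1583) − (0.0935)(0.9874)(0.5479) = 0.1070
θ = atan2(y, x) = 82.62°, so the bearing is 82.6°.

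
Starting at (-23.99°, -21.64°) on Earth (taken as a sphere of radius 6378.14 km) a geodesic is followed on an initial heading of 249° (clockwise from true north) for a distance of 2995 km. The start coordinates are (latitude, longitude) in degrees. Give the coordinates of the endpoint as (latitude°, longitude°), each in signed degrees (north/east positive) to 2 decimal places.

-30.71°, -51.07°

Angular distance δ = d/R = 2995/6378.14 = 0.46957 rad; initial bearing θ = 4.3459 rad.
sin φ₂ = sin φ₁ cos δ + cos φ₁ sin δ cos θ = (-0.4066)(0.8918) + (0.9136)(0.4525)(-0.3584) = -0.5107, so φ₂ = -30.71°.
Δλ = atan2(sin θ sin δ cos φ₁, cos δ − sin φ₁ sin φ₂) = atan2(-0.3860, 0.6841) = -29.430°.
λ₂ = -21.640° − 29.430° = -51.07°.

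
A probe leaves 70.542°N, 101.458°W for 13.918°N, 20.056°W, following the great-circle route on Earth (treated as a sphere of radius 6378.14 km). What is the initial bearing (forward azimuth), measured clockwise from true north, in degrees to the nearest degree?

93°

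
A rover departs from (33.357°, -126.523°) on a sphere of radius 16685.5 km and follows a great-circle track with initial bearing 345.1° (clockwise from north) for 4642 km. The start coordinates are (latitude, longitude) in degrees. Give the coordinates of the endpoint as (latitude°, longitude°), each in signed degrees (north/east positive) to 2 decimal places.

Angular distance δ = d/R = 4642/16685.5 = 0.27821 rad; initial bearing θ = 6.0231 rad.
sin φ₂ = sin φ₁ cos δ + cos φ₁ sin δ cos θ = (0.5499)(0.9615) + (0.8353)(0.2746)(0.9664) = 0.7504, so φ₂ = 48.62°.
Δλ = atan2(sin θ sin δ cos φ₁, cos δ − sin φ₁ sin φ₂) = atan2(-0.0590, 0.5489) = -6.133°.
λ₂ = -126.523° − 6.133° = -132.66°.

48.62°, -132.66°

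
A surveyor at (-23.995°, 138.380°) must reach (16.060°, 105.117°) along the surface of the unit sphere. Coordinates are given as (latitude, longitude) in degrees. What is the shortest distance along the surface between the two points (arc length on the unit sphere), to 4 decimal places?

0.9000

With latitudes φ₁ = -23.995°, φ₂ = 16.060° and longitude difference Δλ = -33.263°:
cos c = sin φ₁ sin φ₂ + cos φ₁ cos φ₂ cos Δλ = (-0.4067)(0.2766) + (0.9136)(0.9610)(0.8362) = 0.62159,
so c = arccos(0.62159) = 0.90003 rad.
On the unit sphere the arc length equals the central angle: 0.9000.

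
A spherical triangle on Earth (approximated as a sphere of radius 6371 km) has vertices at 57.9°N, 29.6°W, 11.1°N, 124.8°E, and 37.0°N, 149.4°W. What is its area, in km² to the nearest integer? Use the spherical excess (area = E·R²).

Side lengths (central angles): a = 1.3967, b = 1.2673, c = 1.8830 rad; semiperimeter s = 2.2735.
By l'Huilier's theorem, tan(E/4) = √[tan(s/2) tan((s−a)/2) tan((s−b)/2) tan((s−c)/2)], giving spherical excess E = 1.2813 rad.
Area = E·R² = 1.2813 × (6371)² ≈ 52009532 km².

52009532 km²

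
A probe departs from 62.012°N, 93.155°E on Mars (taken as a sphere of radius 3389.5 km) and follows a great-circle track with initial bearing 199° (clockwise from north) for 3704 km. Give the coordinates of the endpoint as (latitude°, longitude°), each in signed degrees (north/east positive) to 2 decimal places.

0.70°, 76.35°

Angular distance δ = d/R = 3704/3389.5 = 1.09279 rad; initial bearing θ = 3.4732 rad.
sin φ₂ = sin φ₁ cos δ + cos φ₁ sin δ cos θ = (0.8830)(0.4600) + (0.4693)(0.8879)(-0.9455) = 0.0122, so φ₂ = 0.70°.
Δλ = atan2(sin θ sin δ cos φ₁, cos δ − sin φ₁ sin φ₂) = atan2(-0.1357, 0.4492) = -16.804°.
λ₂ = 93.155° − 16.804° = 76.35°.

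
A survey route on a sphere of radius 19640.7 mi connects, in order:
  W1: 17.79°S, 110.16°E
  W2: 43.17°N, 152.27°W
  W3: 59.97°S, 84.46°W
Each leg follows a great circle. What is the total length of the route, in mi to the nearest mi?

76964 mi

Leg W1→W2: central angle 1.8760 rad, distance 36846.6 mi.
Leg W2→W3: central angle 2.0426 rad, distance 40117.7 mi.
Total: 36846.6 + 40117.7 ≈ 76964 mi.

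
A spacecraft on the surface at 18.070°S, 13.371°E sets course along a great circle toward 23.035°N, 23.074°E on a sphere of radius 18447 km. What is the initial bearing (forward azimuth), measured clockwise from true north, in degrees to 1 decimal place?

With φ₁ = -0.3154, φ₂ = 0.4020, Δλ = 0.1693 rad, the forward-azimuth formula gives
θ = atan2( sin Δλ cos φ₂ , cos φ₁ sin φ₂ − sin φ₁ cos φ₂ cos Δλ ) = atan2(0.1551, 0.6534) = 13.35°.
So the initial bearing is 13.4°.

13.4°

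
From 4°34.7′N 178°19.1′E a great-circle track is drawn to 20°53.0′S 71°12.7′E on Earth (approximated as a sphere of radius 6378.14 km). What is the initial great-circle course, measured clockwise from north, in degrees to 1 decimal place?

Δλ = -107.107° = -1.8694 rad.
y = sin Δλ · cos φ₂ = (-0.9558)(0.9343) = -0.8930
x = cos φ₁ sin φ₂ − sin φ₁ cos φ₂ cos Δλ = (0.9968)(-0.3565) − (0.0798)(0.9343)(-0.2942) = -0.3334
θ = atan2(y, x) = -110.47°; adding 360° gives 249.5°.

249.5°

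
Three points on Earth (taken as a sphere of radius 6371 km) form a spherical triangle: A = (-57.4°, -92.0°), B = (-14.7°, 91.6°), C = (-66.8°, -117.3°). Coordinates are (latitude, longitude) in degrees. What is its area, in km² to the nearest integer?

7685127 km²

Side lengths (central angles): a = 1.6713, b = 0.2607, c = 1.8821 rad; semiperimeter s = 1.9071.
By l'Huilier's theorem, tan(E/4) = √[tan(s/2) tan((s−a)/2) tan((s−b)/2) tan((s−c)/2)], giving spherical excess E = 0.1893 rad.
Area = E·R² = 0.1893 × (6371)² ≈ 7685127 km².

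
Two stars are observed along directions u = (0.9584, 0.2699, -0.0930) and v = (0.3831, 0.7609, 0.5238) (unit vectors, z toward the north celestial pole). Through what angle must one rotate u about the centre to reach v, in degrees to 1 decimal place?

58.4°

u·v = 0.5238; |u| = 1.0000, |v| = 1.0001.
cos θ = (u·v)/(|u||v|) = 0.5238, so θ = 58.4°.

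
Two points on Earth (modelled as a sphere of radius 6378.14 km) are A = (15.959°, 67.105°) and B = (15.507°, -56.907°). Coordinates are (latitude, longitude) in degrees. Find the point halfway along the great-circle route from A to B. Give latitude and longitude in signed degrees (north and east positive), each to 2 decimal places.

Central angle δ = 2.0317 rad. Interpolating on the sphere with fraction f = 0.5:
P = [sin((1−f)δ)·A + sin(fδ)·B] / sin δ = 0.9489·A + 0.9489·B in Cartesian coordinates,
giving P = (0.8542, 0.0744, 0.5146), i.e. latitude 30.97°, longitude 4.98°.

30.97°, 4.98°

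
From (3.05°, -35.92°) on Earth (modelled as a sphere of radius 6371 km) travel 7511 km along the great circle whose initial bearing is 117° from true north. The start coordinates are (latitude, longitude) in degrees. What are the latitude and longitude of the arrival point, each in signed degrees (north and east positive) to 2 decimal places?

Angular distance δ = d/R = 7511/6371 = 1.17894 rad; initial bearing θ = 2.0420 rad.
sin φ₂ = sin φ₁ cos δ + cos φ₁ sin δ cos θ = (0.0532)(0.3819) + (0.9986)(0.9242)(-0.4540) = -0.3987, so φ₂ = -23.49°.
Δλ = atan2(sin θ sin δ cos φ₁, cos δ − sin φ₁ sin φ₂) = atan2(0.8223, 0.4031) = 63.884°.
λ₂ = -35.920° + 63.884° = 27.96°.

-23.49°, 27.96°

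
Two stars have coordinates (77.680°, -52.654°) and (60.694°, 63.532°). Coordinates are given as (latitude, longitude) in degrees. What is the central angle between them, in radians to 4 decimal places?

0.6337 rad

Let φ₁ = 1.3558 rad, φ₂ = 1.0593 rad, and Δλ = 2.0278 rad.
cos c = sin φ₁ sin φ₂ + cos φ₁ cos φ₂ cos Δλ = (0.9770)(0.8720) + (0.2134)(0.4895)(-0.4413) = 0.80585,
so c = arccos(0.80585) = 0.63369 rad.
So the angular separation is 0.6337 rad.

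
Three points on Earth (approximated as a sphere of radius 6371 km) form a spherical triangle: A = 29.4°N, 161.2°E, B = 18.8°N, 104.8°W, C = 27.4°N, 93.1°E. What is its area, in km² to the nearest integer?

Side lengths (central angles): a = 2.2803, b = 1.0305, c = 1.4700 rad; semiperimeter s = 2.3904.
By l'Huilier's theorem, tan(E/4) = √[tan(s/2) tan((s−a)/2) tan((s−b)/2) tan((s−c)/2)], giving spherical excess E = 0.9294 rad.
Area = E·R² = 0.9294 × (6371)² ≈ 37724470 km².

37724470 km²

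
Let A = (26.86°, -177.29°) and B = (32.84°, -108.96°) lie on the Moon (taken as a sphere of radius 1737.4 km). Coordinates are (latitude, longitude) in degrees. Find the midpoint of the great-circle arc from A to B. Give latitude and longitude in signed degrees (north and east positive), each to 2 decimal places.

34.74°, -144.29°

The central angle between A and B is δ = 1.0218 rad.
With f = 0.5, the slerp weights are sin((1−f)δ)/sin δ = 0.5732 and sin(fδ)/sin δ = 0.5732.
Weighted sum of the unit vectors: (0.5732)·(-0.8911,-0.0422,0.4518) + (0.5732)·(-0.2730,-0.7946,0.5423) = (-0.6673, -0.4796, 0.5698).
Converting back: φ = atan2(z, √(x²+y²)) = 34.74°, λ = atan2(y, x) = -144.29°.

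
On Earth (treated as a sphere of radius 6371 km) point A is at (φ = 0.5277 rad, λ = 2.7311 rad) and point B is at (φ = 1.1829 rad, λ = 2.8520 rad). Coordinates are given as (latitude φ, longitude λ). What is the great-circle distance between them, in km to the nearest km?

4199 km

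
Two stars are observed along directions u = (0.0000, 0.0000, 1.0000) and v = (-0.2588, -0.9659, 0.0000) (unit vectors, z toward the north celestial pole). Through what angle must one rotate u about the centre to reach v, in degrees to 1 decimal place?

90.0°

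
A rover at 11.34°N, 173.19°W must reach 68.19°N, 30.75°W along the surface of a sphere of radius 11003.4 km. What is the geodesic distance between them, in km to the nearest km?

18455 km

With latitudes φ₁ = 11.340°, φ₂ = 68.190° and longitude difference Δλ = 142.440°:
Haversine: a = sin²(Δφ/2) + cos φ₁ cos φ₂ sin²(Δλ/2) = 0.2266 + (0.9805)(0.3715)(0.8964) = 0.55311.
Central angle c = 2·arcsin(√a) = 1.67721 rad.
Distance = R·c = 11003.4 × 1.6772 ≈ 18455 km.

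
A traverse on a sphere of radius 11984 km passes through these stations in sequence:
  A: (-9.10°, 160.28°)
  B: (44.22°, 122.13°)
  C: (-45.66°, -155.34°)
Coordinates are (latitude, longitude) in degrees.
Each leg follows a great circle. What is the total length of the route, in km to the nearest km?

37482 km

Leg A→B: central angle 1.1083 rad, distance 13281.8 km.
Leg B→C: central angle 2.0194 rad, distance 24200.1 km.
Total: 13281.8 + 24200.1 ≈ 37482 km.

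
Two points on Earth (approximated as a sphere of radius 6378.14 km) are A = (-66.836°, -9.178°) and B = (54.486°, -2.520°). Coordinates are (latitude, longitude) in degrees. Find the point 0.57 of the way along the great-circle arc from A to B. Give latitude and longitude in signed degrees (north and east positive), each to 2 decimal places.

Central angle δ = 2.1193 rad. Interpolating on the sphere with fraction f = 0.57:
P = [sin((1−f)δ)·A + sin(fδ)·B] / sin δ = 0.9261·A + 1.0956·B in Cartesian coordinates,
giving P = (0.9955, -0.0861, 0.0403), i.e. latitude 2.31°, longitude -4.94°.

2.31°, -4.94°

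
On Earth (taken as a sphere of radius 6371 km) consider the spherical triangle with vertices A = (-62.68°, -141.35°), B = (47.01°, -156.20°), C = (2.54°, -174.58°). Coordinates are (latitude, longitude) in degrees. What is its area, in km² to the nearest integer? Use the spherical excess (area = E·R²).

Side lengths (central angles): a = 0.8246, b = 1.2195, c = 1.9256 rad; semiperimeter s = 1.9848.
By l'Huilier's theorem, tan(E/4) = √[tan(s/2) tan((s−a)/2) tan((s−b)/2) tan((s−c)/2)], giving spherical excess E = 0.4359 rad.
Area = E·R² = 0.4359 × (6371)² ≈ 17691772 km².

17691772 km²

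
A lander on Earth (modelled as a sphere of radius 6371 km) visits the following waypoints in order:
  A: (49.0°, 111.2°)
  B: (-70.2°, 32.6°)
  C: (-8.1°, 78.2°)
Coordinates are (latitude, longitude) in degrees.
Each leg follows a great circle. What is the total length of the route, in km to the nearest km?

22264 km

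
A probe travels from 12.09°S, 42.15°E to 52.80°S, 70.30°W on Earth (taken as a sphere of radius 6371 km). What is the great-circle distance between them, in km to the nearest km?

With latitudes φ₁ = -12.090°, φ₂ = -52.800° and longitude difference Δλ = -112.450°:
cos c = sin φ₁ sin φ₂ + cos φ₁ cos φ₂ cos Δλ = (-0.2094)(-0.7965) + (0.9778)(0.6046)(-0.3819) = -0.05893,
so c = arccos(-0.05893) = 1.62976 rad.
Distance = R·c = 6371 × 1.6298 ≈ 10383 km.

10383 km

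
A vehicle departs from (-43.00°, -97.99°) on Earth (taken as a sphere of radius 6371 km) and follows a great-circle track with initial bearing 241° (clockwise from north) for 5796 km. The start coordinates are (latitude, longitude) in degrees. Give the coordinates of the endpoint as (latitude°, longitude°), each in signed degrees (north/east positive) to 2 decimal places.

Angular distance δ = d/R = 5796/6371 = 0.90975 rad; initial bearing θ = 4.2062 rad.
sin φ₂ = sin φ₁ cos δ + cos φ₁ sin δ cos θ = (-0.6820)(0.6139) + (0.7314)(0.7893)(-0.4848) = -0.6986, so φ₂ = -44.31°.
Δλ = atan2(sin θ sin δ cos φ₁, cos δ − sin φ₁ sin φ₂) = atan2(-0.5049, 0.1375) = -74.765°.
λ₂ = -97.990° − 74.765° = -172.76°.

-44.31°, -172.76°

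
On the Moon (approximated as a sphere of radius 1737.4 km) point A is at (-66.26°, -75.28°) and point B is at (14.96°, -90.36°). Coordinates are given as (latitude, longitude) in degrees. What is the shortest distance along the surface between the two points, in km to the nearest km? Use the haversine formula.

2486 km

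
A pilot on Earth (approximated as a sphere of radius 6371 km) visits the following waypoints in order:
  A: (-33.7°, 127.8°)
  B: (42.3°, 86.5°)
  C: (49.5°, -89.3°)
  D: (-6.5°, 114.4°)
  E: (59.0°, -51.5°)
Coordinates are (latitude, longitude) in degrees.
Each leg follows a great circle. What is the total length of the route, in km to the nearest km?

Leg A→B: central angle 1.4818 rad, distance 9440.6 km.
Leg B→C: central angle 1.5381 rad, distance 9799.2 km.
Leg C→D: central angle 2.3144 rad, distance 14744.9 km.
Leg D→E: central angle 2.2060 rad, distance 14054.4 km.
Total: 9440.6 + 9799.2 + 14744.9 + 14054.4 ≈ 48039 km.

48039 km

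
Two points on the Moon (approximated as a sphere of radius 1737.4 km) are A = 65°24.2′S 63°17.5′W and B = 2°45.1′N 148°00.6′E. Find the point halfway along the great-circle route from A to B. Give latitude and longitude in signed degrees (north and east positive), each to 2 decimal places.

The central angle between A and B is δ = 1.9811 rad.
With f = 0.5, the slerp weights are sin((1−f)δ)/sin δ = 0.9120 and sin(fδ)/sin δ = 0.9120.
Weighted sum of the unit vectors: (0.9120)·(0.1871,-0.3718,-0.9093) + (0.9120)·(-0.8472,0.5292,0.0480) = (-0.6020, 0.1435, -0.7855).
Converting back: φ = atan2(z, √(x²+y²)) = -51.77°, λ = atan2(y, x) = 166.59°.

-51.77°, 166.59°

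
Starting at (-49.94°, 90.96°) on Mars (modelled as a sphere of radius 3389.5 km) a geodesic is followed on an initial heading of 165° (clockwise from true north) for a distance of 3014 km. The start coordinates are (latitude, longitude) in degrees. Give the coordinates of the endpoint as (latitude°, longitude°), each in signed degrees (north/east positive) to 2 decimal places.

-74.79°, -139.04°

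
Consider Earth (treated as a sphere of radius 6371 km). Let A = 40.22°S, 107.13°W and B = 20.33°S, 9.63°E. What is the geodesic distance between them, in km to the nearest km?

10633 km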